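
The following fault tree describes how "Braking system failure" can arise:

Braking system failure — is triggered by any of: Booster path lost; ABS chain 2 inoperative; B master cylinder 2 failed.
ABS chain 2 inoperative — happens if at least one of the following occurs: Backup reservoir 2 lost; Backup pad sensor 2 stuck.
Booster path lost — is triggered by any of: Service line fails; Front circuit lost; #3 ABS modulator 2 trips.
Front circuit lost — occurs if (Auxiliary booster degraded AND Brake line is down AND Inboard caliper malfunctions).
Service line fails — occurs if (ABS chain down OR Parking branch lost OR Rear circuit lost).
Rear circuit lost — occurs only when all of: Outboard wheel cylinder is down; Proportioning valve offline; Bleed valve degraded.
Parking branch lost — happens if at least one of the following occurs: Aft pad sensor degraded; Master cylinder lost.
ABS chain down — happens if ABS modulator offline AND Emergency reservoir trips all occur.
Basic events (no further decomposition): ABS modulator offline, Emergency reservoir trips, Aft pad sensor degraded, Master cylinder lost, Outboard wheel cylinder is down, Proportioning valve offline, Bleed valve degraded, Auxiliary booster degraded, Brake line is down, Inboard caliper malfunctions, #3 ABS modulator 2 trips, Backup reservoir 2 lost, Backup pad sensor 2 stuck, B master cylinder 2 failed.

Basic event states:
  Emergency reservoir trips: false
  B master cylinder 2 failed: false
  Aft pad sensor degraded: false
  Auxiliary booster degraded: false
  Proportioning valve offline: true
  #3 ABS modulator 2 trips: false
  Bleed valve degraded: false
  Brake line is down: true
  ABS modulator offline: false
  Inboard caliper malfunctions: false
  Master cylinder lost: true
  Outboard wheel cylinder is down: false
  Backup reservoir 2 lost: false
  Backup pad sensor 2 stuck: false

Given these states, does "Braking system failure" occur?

Yes

ABS chain down [AND]: ABS modulator offline=not, Emergency reservoir trips=not → not all inputs occur → does not occur.
Parking branch lost [OR]: Aft pad sensor degraded=not, Master cylinder lost=occurs → at least one input occurs → occurs.
Rear circuit lost [AND]: Outboard wheel cylinder is down=not, Proportioning valve offline=occurs, Bleed valve degraded=not → not all inputs occur → does not occur.
Service line fails [OR]: ABS chain down=not, Parking branch lost=occurs, Rear circuit lost=not → at least one input occurs → occurs.
Front circuit lost [AND]: Auxiliary booster degraded=not, Brake line is down=occurs, Inboard caliper malfunctions=not → not all inputs occur → does not occur.
Booster path lost [OR]: Service line fails=occurs, Front circuit lost=not, #3 ABS modulator 2 trips=not → at least one input occurs → occurs.
ABS chain 2 inoperative [OR]: Backup reservoir 2 lost=not, Backup pad sensor 2 stuck=not → no input occurs → does not occur.
Braking system failure [OR]: Booster path lost=occurs, ABS chain 2 inoperative=not, B master cylinder 2 failed=not → at least one input occurs → occurs.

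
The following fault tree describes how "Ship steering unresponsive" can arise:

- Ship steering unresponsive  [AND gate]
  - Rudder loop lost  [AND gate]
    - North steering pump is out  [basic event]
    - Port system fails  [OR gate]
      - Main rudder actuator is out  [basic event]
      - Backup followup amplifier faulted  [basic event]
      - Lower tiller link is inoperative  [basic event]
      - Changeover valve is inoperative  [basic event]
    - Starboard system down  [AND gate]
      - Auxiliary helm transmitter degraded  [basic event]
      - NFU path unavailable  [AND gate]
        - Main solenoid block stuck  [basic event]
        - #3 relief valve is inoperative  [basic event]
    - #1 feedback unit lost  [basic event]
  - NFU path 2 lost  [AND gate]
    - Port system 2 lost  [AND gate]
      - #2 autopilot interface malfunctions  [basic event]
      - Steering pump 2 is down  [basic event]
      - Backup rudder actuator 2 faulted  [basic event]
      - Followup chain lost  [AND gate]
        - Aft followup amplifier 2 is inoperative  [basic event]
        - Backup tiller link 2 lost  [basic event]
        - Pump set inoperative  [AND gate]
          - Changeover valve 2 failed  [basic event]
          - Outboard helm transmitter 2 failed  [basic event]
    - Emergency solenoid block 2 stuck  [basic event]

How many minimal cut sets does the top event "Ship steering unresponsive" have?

4

Port system fails [OR]: union of children's cut sets → 4 cut set(s).
NFU path unavailable [AND]: one cut set from each child combined → 1 × 1 = 1 cut set(s).
Starboard system down [AND]: one cut set from each child combined → 1 × 1 = 1 cut set(s).
Rudder loop lost [AND]: one cut set from each child combined → 1 × 4 × 1 × 1 = 4 cut set(s).
Pump set inoperative [AND]: one cut set from each child combined → 1 × 1 = 1 cut set(s).
Followup chain lost [AND]: one cut set from each child combined → 1 × 1 × 1 = 1 cut set(s).
Port system 2 lost [AND]: one cut set from each child combined → 1 × 1 × 1 × 1 = 1 cut set(s).
NFU path 2 lost [AND]: one cut set from each child combined → 1 × 1 = 1 cut set(s).
Ship steering unresponsive [AND]: one cut set from each child combined → 4 × 1 = 4 cut set(s).
Minimal cut sets: {#1 feedback unit lost, #2 autopilot interface malfunctions, #3 relief valve is inoperative, Aft followup amplifier 2 is inoperative, Auxiliary helm transmitter degraded, Backup rudder actuator 2 faulted, Backup tiller link 2 lost, Changeover valve 2 failed, Emergency solenoid block 2 stuck, Main rudder actuator is out, Main solenoid block stuck, North steering pump is out, Outboard helm transmitter 2 failed, Steering pump 2 is down}; {#1 feedback unit lost, #2 autopilot interface malfunctions, #3 relief valve is inoperative, Aft followup amplifier 2 is inoperative, Auxiliary helm transmitter degraded, Backup followup amplifier faulted, Backup rudder actuator 2 faulted, Backup tiller link 2 lost, Changeover valve 2 failed, Emergency solenoid block 2 stuck, Main solenoid block stuck, North steering pump is out, Outboard helm transmitter 2 failed, Steering pump 2 is down}; {#1 feedback unit lost, #2 autopilot interface malfunctions, #3 relief valve is inoperative, Aft followup amplifier 2 is inoperative, Auxiliary helm transmitter degraded, Backup rudder actuator 2 faulted, Backup tiller link 2 lost, Changeover valve 2 failed, Emergency solenoid block 2 stuck, Lower tiller link is inoperative, Main solenoid block stuck, North steering pump is out, Outboard helm transmitter 2 failed, Steering pump 2 is down}; {#1 feedback unit lost, #2 autopilot interface malfunctions, #3 relief valve is inoperative, Aft followup amplifier 2 is inoperative, Auxiliary helm transmitter degraded, Backup rudder actuator 2 faulted, Backup tiller link 2 lost, Changeover valve 2 failed, Changeover valve is inoperative, Emergency solenoid block 2 stuck, Main solenoid block stuck, North steering pump is out, Outboard helm transmitter 2 failed, Steering pump 2 is down}.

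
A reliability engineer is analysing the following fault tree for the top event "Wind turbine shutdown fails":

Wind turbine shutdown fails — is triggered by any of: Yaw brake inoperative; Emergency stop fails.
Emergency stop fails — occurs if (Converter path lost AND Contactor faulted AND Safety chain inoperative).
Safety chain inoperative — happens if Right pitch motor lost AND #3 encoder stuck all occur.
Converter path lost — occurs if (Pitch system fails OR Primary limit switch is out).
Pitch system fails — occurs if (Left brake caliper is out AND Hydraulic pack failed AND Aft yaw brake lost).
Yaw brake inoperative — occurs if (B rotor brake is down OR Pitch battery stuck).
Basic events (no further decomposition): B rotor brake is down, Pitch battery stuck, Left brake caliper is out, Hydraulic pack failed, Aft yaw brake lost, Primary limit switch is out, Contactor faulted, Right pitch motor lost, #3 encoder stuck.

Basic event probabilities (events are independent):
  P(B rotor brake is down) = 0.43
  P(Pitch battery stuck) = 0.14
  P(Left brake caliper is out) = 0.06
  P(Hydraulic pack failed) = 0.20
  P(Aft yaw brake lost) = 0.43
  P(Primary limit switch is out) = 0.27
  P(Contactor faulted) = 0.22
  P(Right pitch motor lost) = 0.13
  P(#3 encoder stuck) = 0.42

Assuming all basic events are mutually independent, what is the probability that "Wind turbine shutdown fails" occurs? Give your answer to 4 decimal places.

P(Yaw brake inoperative) [OR] = 1 − (1−0.43) × (1−0.14) = 0.509800
P(Pitch system fails) [AND] = 0.06 × 0.20 × 0.43 = 0.005160
P(Converter path lost) [OR] = 1 − (1−0.005160) × (1−0.27) = 0.273767
P(Safety chain inoperative) [AND] = 0.13 × 0.42 = 0.054600
P(Emergency stop fails) [AND] = 0.273767 × 0.22 × 0.054600 = 0.003288
P(Wind turbine shutdown fails) [OR] = 1 − (1−0.509800) × (1−0.003288) = 0.511412
Rounded to 4 decimal places: P(Wind turbine shutdown fails) ≈ 0.5114.

0.5114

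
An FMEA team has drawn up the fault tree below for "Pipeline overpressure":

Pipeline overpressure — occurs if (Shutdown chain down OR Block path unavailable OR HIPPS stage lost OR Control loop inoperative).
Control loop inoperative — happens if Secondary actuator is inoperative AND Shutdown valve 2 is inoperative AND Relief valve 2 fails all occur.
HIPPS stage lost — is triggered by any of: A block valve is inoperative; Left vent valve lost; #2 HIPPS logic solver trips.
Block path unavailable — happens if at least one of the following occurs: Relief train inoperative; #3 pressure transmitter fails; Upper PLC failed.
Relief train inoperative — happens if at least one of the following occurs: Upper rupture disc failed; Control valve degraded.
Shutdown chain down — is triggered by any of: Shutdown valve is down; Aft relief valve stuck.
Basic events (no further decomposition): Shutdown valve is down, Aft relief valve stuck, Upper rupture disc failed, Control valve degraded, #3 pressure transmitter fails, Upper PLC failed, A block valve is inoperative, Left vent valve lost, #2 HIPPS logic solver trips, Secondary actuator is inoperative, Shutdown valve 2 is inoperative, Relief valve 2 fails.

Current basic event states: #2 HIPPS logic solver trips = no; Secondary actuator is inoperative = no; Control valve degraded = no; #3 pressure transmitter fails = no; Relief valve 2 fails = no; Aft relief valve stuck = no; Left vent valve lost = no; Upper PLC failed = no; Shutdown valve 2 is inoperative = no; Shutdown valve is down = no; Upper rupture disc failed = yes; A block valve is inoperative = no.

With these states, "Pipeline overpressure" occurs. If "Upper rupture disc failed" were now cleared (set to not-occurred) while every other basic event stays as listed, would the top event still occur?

Counterfactual: set "Upper rupture disc failed" to not occurred.
Shutdown chain down [OR]: Shutdown valve is down=not, Aft relief valve stuck=not → no input occurs → does not occur.
Relief train inoperative [OR]: Upper rupture disc failed=not, Control valve degraded=not → no input occurs → does not occur.
Block path unavailable [OR]: Relief train inoperative=not, #3 pressure transmitter fails=not, Upper PLC failed=not → no input occurs → does not occur.
HIPPS stage lost [OR]: A block valve is inoperative=not, Left vent valve lost=not, #2 HIPPS logic solver trips=not → no input occurs → does not occur.
Control loop inoperative [AND]: Secondary actuator is inoperative=not, Shutdown valve 2 is inoperative=not, Relief valve 2 fails=not → not all inputs occur → does not occur.
Pipeline overpressure [OR]: Shutdown chain down=not, Block path unavailable=not, HIPPS stage lost=not, Control loop inoperative=not → no input occurs → does not occur.

No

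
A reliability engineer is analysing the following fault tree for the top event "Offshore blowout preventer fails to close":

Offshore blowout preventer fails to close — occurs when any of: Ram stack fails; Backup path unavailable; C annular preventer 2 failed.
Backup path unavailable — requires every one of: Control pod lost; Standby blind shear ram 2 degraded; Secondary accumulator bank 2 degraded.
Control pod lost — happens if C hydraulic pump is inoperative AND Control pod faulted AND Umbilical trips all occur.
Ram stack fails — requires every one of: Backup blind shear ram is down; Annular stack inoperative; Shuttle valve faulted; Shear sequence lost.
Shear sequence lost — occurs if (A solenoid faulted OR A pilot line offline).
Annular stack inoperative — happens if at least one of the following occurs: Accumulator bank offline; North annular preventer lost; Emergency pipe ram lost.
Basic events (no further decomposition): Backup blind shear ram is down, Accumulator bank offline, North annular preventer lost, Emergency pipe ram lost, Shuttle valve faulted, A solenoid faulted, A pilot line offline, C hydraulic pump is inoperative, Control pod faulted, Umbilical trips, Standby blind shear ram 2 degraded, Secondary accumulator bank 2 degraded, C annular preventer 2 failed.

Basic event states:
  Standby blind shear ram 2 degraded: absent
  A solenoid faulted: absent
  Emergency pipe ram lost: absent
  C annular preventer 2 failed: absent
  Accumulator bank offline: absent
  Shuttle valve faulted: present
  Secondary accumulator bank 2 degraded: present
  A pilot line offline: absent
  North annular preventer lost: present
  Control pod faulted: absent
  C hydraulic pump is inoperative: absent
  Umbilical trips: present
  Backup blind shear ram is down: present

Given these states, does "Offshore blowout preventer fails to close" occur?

No

Annular stack inoperative [OR]: Accumulator bank offline=not, North annular preventer lost=occurs, Emergency pipe ram lost=not → at least one input occurs → occurs.
Shear sequence lost [OR]: A solenoid faulted=not, A pilot line offline=not → no input occurs → does not occur.
Ram stack fails [AND]: Backup blind shear ram is down=occurs, Annular stack inoperative=occurs, Shuttle valve faulted=occurs, Shear sequence lost=not → not all inputs occur → does not occur.
Control pod lost [AND]: C hydraulic pump is inoperative=not, Control pod faulted=not, Umbilical trips=occurs → not all inputs occur → does not occur.
Backup path unavailable [AND]: Control pod lost=not, Standby blind shear ram 2 degraded=not, Secondary accumulator bank 2 degraded=occurs → not all inputs occur → does not occur.
Offshore blowout preventer fails to close [OR]: Ram stack fails=not, Backup path unavailable=not, C annular preventer 2 failed=not → no input occurs → does not occur.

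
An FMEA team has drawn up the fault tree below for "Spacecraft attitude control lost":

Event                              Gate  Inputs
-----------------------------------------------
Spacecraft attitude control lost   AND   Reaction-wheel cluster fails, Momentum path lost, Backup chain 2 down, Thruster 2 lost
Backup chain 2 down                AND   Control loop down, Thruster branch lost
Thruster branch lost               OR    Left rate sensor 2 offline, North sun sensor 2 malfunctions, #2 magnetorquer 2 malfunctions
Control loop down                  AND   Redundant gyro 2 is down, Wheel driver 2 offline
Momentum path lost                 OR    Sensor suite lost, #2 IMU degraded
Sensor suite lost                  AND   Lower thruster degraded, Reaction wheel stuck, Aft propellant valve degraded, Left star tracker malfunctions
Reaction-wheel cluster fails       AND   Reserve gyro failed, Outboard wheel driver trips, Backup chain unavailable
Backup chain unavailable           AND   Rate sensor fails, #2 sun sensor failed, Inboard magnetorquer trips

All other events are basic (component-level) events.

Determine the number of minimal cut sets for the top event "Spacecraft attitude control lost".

6

Backup chain unavailable [AND]: one cut set from each child combined → 1 × 1 × 1 = 1 cut set(s).
Reaction-wheel cluster fails [AND]: one cut set from each child combined → 1 × 1 × 1 = 1 cut set(s).
Sensor suite lost [AND]: one cut set from each child combined → 1 × 1 × 1 × 1 = 1 cut set(s).
Momentum path lost [OR]: union of children's cut sets → 2 cut set(s).
Control loop down [AND]: one cut set from each child combined → 1 × 1 = 1 cut set(s).
Thruster branch lost [OR]: union of children's cut sets → 3 cut set(s).
Backup chain 2 down [AND]: one cut set from each child combined → 1 × 3 = 3 cut set(s).
Spacecraft attitude control lost [AND]: one cut set from each child combined → 1 × 2 × 3 × 1 = 6 cut set(s).
Minimal cut sets: {#2 sun sensor failed, Aft propellant valve degraded, Inboard magnetorquer trips, Left rate sensor 2 offline, Left star tracker malfunctions, Lower thruster degraded, Outboard wheel driver trips, Rate sensor fails, Reaction wheel stuck, Redundant gyro 2 is down, Reserve gyro failed, Thruster 2 lost, Wheel driver 2 offline}; {#2 sun sensor failed, Aft propellant valve degraded, Inboard magnetorquer trips, Left star tracker malfunctions, Lower thruster degraded, North sun sensor 2 malfunctions, Outboard wheel driver trips, Rate sensor fails, Reaction wheel stuck, Redundant gyro 2 is down, Reserve gyro failed, Thruster 2 lost, Wheel driver 2 offline}; {#2 magnetorquer 2 malfunctions, #2 sun sensor failed, Aft propellant valve degraded, Inboard magnetorquer trips, Left star tracker malfunctions, Lower thruster degraded, Outboard wheel driver trips, Rate sensor fails, Reaction wheel stuck, Redundant gyro 2 is down, Reserve gyro failed, Thruster 2 lost, Wheel driver 2 offline}; {#2 IMU degraded, #2 sun sensor failed, Inboard magnetorquer trips, Left rate sensor 2 offline, Outboard wheel driver trips, Rate sensor fails, Redundant gyro 2 is down, Reserve gyro failed, Thruster 2 lost, Wheel driver 2 offline}; {#2 IMU degraded, #2 sun sensor failed, Inboard magnetorquer trips, North sun sensor 2 malfunctions, Outboard wheel driver trips, Rate sensor fails, Redundant gyro 2 is down, Reserve gyro failed, Thruster 2 lost, Wheel driver 2 offline}; {#2 IMU degraded, #2 magnetorquer 2 malfunctions, #2 sun sensor failed, Inboard magnetorquer trips, Outboard wheel driver trips, Rate sensor fails, Redundant gyro 2 is down, Reserve gyro failed, Thruster 2 lost, Wheel driver 2 offline}.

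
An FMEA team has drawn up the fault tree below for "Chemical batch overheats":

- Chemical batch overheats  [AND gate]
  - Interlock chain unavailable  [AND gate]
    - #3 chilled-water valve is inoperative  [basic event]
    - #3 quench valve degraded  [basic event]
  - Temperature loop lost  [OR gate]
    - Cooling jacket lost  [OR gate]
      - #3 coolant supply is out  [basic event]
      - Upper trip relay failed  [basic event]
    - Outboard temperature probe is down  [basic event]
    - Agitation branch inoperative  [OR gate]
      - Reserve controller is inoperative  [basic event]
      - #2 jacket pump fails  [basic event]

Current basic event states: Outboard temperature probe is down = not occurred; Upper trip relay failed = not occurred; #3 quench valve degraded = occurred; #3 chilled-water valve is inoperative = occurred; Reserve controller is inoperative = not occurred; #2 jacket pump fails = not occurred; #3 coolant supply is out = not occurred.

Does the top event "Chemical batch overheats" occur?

Interlock chain unavailable [AND]: #3 chilled-water valve is inoperative=occurs, #3 quench valve degraded=occurs → all inputs occur → occurs.
Cooling jacket lost [OR]: #3 coolant supply is out=not, Upper trip relay failed=not → no input occurs → does not occur.
Agitation branch inoperative [OR]: Reserve controller is inoperative=not, #2 jacket pump fails=not → no input occurs → does not occur.
Temperature loop lost [OR]: Cooling jacket lost=not, Outboard temperature probe is down=not, Agitation branch inoperative=not → no input occurs → does not occur.
Chemical batch overheats [AND]: Interlock chain unavailable=occurs, Temperature loop lost=not → not all inputs occur → does not occur.

No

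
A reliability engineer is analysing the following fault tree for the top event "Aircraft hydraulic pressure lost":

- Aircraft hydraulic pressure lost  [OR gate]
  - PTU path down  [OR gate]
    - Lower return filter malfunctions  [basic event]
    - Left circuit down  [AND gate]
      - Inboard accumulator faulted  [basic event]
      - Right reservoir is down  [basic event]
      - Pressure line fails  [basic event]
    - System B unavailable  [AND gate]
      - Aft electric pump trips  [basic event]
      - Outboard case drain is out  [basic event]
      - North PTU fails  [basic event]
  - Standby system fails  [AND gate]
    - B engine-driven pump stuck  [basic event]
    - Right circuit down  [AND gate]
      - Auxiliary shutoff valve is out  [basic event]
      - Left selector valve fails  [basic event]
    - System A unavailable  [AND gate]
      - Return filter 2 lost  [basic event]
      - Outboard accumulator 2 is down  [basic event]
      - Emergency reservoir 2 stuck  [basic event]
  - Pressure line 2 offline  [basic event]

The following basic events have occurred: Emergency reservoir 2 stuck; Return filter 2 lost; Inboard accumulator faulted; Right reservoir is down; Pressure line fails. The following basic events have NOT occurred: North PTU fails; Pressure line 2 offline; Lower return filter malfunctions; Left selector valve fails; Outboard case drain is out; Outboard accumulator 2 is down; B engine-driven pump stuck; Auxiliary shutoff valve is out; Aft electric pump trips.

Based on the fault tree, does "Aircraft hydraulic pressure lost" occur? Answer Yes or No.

Left circuit down [AND]: Inboard accumulator faulted=occurs, Right reservoir is down=occurs, Pressure line fails=occurs → all inputs occur → occurs.
System B unavailable [AND]: Aft electric pump trips=not, Outboard case drain is out=not, North PTU fails=not → not all inputs occur → does not occur.
PTU path down [OR]: Lower return filter malfunctions=not, Left circuit down=occurs, System B unavailable=not → at least one input occurs → occurs.
Right circuit down [AND]: Auxiliary shutoff valve is out=not, Left selector valve fails=not → not all inputs occur → does not occur.
System A unavailable [AND]: Return filter 2 lost=occurs, Outboard accumulator 2 is down=not, Emergency reservoir 2 stuck=occurs → not all inputs occur → does not occur.
Standby system fails [AND]: B engine-driven pump stuck=not, Right circuit down=not, System A unavailable=not → not all inputs occur → does not occur.
Aircraft hydraulic pressure lost [OR]: PTU path down=occurs, Standby system fails=not, Pressure line 2 offline=not → at least one input occurs → occurs.

Yes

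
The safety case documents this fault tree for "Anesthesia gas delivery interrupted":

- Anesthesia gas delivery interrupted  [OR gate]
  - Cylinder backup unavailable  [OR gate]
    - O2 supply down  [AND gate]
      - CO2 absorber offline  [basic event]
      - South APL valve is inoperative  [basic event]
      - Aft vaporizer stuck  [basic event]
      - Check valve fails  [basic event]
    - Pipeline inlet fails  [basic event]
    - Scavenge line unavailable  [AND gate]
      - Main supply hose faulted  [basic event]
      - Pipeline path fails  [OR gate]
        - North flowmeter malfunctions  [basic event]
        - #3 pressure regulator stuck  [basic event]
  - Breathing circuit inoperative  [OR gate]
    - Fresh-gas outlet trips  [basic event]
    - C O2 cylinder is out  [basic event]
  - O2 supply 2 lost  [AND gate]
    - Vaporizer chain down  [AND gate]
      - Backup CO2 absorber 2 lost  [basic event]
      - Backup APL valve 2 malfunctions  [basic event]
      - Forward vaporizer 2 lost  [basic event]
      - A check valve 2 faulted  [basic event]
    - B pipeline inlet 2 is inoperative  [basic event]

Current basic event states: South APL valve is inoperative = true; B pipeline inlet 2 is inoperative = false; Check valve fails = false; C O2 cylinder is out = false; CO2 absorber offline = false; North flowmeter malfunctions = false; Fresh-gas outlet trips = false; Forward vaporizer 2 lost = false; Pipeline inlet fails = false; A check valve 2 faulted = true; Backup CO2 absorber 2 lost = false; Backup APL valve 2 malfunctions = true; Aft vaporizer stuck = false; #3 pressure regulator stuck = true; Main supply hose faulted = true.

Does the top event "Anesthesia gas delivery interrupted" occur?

Yes

O2 supply down [AND]: CO2 absorber offline=not, South APL valve is inoperative=occurs, Aft vaporizer stuck=not, Check valve fails=not → not all inputs occur → does not occur.
Pipeline path fails [OR]: North flowmeter malfunctions=not, #3 pressure regulator stuck=occurs → at least one input occurs → occurs.
Scavenge line unavailable [AND]: Main supply hose faulted=occurs, Pipeline path fails=occurs → all inputs occur → occurs.
Cylinder backup unavailable [OR]: O2 supply down=not, Pipeline inlet fails=not, Scavenge line unavailable=occurs → at least one input occurs → occurs.
Breathing circuit inoperative [OR]: Fresh-gas outlet trips=not, C O2 cylinder is out=not → no input occurs → does not occur.
Vaporizer chain down [AND]: Backup CO2 absorber 2 lost=not, Backup APL valve 2 malfunctions=occurs, Forward vaporizer 2 lost=not, A check valve 2 faulted=occurs → not all inputs occur → does not occur.
O2 supply 2 lost [AND]: Vaporizer chain down=not, B pipeline inlet 2 is inoperative=not → not all inputs occur → does not occur.
Anesthesia gas delivery interrupted [OR]: Cylinder backup unavailable=occurs, Breathing circuit inoperative=not, O2 supply 2 lost=not → at least one input occurs → occurs.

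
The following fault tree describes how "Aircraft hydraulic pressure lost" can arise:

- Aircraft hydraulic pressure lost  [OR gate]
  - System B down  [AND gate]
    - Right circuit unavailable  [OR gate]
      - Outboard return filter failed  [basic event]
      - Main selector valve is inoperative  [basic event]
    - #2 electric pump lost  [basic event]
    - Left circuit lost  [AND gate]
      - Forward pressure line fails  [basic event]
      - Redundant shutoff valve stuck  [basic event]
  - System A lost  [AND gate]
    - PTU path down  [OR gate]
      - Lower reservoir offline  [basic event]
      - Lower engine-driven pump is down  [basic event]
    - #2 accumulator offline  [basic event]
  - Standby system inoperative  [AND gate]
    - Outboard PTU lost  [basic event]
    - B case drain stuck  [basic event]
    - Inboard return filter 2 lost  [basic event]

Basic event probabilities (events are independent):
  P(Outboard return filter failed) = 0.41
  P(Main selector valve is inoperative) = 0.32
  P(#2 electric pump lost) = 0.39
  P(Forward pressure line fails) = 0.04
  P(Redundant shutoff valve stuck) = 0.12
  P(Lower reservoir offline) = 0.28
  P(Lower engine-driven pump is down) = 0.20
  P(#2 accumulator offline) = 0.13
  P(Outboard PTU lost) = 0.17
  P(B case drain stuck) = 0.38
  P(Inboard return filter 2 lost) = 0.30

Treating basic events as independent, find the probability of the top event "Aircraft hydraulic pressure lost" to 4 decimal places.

0.0745

P(Right circuit unavailable) [OR] = 1 − (1−0.41) × (1−0.32) = 0.598800
P(Left circuit lost) [AND] = 0.04 × 0.12 = 0.004800
P(System B down) [AND] = 0.598800 × 0.39 × 0.004800 = 0.001121
P(PTU path down) [OR] = 1 − (1−0.28) × (1−0.20) = 0.424000
P(System A lost) [AND] = 0.424000 × 0.13 = 0.055120
P(Standby system inoperative) [AND] = 0.17 × 0.38 × 0.30 = 0.019380
P(Aircraft hydraulic pressure lost) [OR] = 1 − (1−0.001121) × (1−0.055120) × (1−0.019380) = 0.074470
Rounded to 4 decimal places: P(Aircraft hydraulic pressure lost) ≈ 0.0745.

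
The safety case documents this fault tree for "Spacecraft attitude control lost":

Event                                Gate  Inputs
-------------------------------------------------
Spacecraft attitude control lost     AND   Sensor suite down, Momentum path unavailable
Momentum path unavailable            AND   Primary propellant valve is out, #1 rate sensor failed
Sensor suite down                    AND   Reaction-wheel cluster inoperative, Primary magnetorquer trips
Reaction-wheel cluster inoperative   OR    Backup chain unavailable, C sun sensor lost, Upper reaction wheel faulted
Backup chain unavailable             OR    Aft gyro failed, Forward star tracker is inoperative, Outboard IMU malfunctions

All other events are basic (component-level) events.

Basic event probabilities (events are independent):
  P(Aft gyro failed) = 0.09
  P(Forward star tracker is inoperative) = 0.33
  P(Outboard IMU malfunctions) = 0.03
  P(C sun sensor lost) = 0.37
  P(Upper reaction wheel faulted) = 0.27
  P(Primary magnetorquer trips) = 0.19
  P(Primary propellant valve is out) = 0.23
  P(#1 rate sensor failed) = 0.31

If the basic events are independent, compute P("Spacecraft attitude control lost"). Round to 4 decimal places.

P(Backup chain unavailable) [OR] = 1 − (1−0.09) × (1−0.33) × (1−0.03) = 0.408591
P(Reaction-wheel cluster inoperative) [OR] = 1 − (1−0.408591) × (1−0.37) × (1−0.27) = 0.728011
P(Sensor suite down) [AND] = 0.728011 × 0.19 = 0.138322
P(Momentum path unavailable) [AND] = 0.23 × 0.31 = 0.071300
P(Spacecraft attitude control lost) [AND] = 0.138322 × 0.071300 = 0.009862
Rounded to 4 decimal places: P(Spacecraft attitude control lost) ≈ 0.0099.

0.0099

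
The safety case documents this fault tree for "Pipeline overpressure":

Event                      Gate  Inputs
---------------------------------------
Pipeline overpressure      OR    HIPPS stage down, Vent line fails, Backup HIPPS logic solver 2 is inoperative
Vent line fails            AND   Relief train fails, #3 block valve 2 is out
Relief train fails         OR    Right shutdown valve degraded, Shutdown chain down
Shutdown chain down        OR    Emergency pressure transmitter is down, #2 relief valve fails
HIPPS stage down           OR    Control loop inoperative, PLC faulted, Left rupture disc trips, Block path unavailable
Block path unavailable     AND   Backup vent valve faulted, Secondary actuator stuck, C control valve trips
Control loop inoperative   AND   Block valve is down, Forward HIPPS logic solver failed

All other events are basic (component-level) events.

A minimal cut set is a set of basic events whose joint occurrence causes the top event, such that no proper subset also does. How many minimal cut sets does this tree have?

Control loop inoperative [AND]: one cut set from each child combined → 1 × 1 = 1 cut set(s).
Block path unavailable [AND]: one cut set from each child combined → 1 × 1 × 1 = 1 cut set(s).
HIPPS stage down [OR]: union of children's cut sets → 4 cut set(s).
Shutdown chain down [OR]: union of children's cut sets → 2 cut set(s).
Relief train fails [OR]: union of children's cut sets → 3 cut set(s).
Vent line fails [AND]: one cut set from each child combined → 3 × 1 = 3 cut set(s).
Pipeline overpressure [OR]: union of children's cut sets → 8 cut set(s).
Minimal cut sets: {Block valve is down, Forward HIPPS logic solver failed}; {PLC faulted}; {Left rupture disc trips}; {Backup vent valve faulted, C control valve trips, Secondary actuator stuck}; {#3 block valve 2 is out, Right shutdown valve degraded}; {#3 block valve 2 is out, Emergency pressure transmitter is down}; {#2 relief valve fails, #3 block valve 2 is out}; {Backup HIPPS logic solver 2 is inoperative}.

8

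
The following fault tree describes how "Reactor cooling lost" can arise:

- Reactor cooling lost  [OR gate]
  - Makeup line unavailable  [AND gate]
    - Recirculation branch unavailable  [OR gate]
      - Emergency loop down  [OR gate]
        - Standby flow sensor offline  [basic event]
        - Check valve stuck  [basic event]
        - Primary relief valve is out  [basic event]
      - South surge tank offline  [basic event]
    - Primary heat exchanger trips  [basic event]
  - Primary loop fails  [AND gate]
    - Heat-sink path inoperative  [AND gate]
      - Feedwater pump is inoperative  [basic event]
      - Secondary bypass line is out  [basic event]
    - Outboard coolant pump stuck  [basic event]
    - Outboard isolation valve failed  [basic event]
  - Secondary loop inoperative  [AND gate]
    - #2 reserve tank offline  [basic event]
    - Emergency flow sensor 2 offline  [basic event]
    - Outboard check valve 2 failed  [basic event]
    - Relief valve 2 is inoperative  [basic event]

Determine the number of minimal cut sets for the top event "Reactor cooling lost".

6

Emergency loop down [OR]: union of children's cut sets → 3 cut set(s).
Recirculation branch unavailable [OR]: union of children's cut sets → 4 cut set(s).
Makeup line unavailable [AND]: one cut set from each child combined → 4 × 1 = 4 cut set(s).
Heat-sink path inoperative [AND]: one cut set from each child combined → 1 × 1 = 1 cut set(s).
Primary loop fails [AND]: one cut set from each child combined → 1 × 1 × 1 = 1 cut set(s).
Secondary loop inoperative [AND]: one cut set from each child combined → 1 × 1 × 1 × 1 = 1 cut set(s).
Reactor cooling lost [OR]: union of children's cut sets → 6 cut set(s).
Minimal cut sets: {Primary heat exchanger trips, Standby flow sensor offline}; {Check valve stuck, Primary heat exchanger trips}; {Primary heat exchanger trips, Primary relief valve is out}; {Primary heat exchanger trips, South surge tank offline}; {Feedwater pump is inoperative, Outboard coolant pump stuck, Outboard isolation valve failed, Secondary bypass line is out}; {#2 reserve tank offline, Emergency flow sensor 2 offline, Outboard check valve 2 failed, Relief valve 2 is inoperative}.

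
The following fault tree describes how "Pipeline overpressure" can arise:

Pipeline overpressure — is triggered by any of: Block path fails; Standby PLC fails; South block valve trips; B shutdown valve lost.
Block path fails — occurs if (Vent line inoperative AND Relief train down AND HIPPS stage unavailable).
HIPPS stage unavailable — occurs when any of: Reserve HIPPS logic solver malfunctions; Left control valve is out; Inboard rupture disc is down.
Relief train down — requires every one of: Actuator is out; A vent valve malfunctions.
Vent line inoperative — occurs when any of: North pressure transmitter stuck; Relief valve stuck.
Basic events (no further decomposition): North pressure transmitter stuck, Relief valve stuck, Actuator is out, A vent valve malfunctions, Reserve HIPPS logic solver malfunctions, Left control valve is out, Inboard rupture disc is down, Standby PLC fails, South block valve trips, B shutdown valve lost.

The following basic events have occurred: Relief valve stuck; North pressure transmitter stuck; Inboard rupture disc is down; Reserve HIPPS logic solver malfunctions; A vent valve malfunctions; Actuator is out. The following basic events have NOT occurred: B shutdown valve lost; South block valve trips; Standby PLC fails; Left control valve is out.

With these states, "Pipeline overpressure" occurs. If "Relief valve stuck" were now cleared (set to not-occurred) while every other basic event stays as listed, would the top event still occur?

Counterfactual: set "Relief valve stuck" to not occurred.
Vent line inoperative [OR]: North pressure transmitter stuck=occurs, Relief valve stuck=not → at least one input occurs → occurs.
Relief train down [AND]: Actuator is out=occurs, A vent valve malfunctions=occurs → all inputs occur → occurs.
HIPPS stage unavailable [OR]: Reserve HIPPS logic solver malfunctions=occurs, Left control valve is out=not, Inboard rupture disc is down=occurs → at least one input occurs → occurs.
Block path fails [AND]: Vent line inoperative=occurs, Relief train down=occurs, HIPPS stage unavailable=occurs → all inputs occur → occurs.
Pipeline overpressure [OR]: Block path fails=occurs, Standby PLC fails=not, South block valve trips=not, B shutdown valve lost=not → at least one input occurs → occurs.

Yes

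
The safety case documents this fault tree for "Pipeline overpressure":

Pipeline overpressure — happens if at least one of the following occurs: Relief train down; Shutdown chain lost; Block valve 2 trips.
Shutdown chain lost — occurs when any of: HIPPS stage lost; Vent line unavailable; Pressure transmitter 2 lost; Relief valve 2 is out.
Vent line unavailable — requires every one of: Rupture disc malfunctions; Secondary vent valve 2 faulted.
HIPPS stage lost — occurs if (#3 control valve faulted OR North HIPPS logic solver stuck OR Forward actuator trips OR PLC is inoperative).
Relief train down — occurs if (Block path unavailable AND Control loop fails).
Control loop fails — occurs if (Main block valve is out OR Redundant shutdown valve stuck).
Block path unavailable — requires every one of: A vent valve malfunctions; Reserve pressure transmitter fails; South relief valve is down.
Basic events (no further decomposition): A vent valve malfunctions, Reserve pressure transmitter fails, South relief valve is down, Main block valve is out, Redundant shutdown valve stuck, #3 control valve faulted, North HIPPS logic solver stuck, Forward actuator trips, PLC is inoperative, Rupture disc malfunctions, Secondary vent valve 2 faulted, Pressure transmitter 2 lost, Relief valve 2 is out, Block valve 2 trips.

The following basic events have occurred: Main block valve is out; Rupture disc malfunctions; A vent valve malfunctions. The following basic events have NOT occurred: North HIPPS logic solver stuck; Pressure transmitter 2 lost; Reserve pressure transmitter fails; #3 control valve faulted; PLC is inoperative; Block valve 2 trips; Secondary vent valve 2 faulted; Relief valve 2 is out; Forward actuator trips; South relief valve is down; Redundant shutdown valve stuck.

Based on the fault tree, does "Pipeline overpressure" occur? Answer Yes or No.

No

Block path unavailable [AND]: A vent valve malfunctions=occurs, Reserve pressure transmitter fails=not, South relief valve is down=not → not all inputs occur → does not occur.
Control loop fails [OR]: Main block valve is out=occurs, Redundant shutdown valve stuck=not → at least one input occurs → occurs.
Relief train down [AND]: Block path unavailable=not, Control loop fails=occurs → not all inputs occur → does not occur.
HIPPS stage lost [OR]: #3 control valve faulted=not, North HIPPS logic solver stuck=not, Forward actuator trips=not, PLC is inoperative=not → no input occurs → does not occur.
Vent line unavailable [AND]: Rupture disc malfunctions=occurs, Secondary vent valve 2 faulted=not → not all inputs occur → does not occur.
Shutdown chain lost [OR]: HIPPS stage lost=not, Vent line unavailable=not, Pressure transmitter 2 lost=not, Relief valve 2 is out=not → no input occurs → does not occur.
Pipeline overpressure [OR]: Relief train down=not, Shutdown chain lost=not, Block valve 2 trips=not → no input occurs → does not occur.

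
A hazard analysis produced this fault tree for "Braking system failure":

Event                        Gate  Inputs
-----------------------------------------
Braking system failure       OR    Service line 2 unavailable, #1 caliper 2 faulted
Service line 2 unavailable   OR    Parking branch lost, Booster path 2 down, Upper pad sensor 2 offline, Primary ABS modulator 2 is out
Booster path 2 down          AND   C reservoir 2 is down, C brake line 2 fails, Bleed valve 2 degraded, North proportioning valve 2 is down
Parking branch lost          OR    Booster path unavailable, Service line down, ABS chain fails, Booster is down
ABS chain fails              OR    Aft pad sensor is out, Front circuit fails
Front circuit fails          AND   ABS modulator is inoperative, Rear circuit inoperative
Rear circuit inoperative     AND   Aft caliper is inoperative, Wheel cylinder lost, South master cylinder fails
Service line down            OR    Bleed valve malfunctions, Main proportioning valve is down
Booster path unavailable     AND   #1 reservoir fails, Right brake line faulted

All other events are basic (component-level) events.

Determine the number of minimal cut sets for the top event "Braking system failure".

10

Booster path unavailable [AND]: one cut set from each child combined → 1 × 1 = 1 cut set(s).
Service line down [OR]: union of children's cut sets → 2 cut set(s).
Rear circuit inoperative [AND]: one cut set from each child combined → 1 × 1 × 1 = 1 cut set(s).
Front circuit fails [AND]: one cut set from each child combined → 1 × 1 = 1 cut set(s).
ABS chain fails [OR]: union of children's cut sets → 2 cut set(s).
Parking branch lost [OR]: union of children's cut sets → 6 cut set(s).
Booster path 2 down [AND]: one cut set from each child combined → 1 × 1 × 1 × 1 = 1 cut set(s).
Service line 2 unavailable [OR]: union of children's cut sets → 9 cut set(s).
Braking system failure [OR]: union of children's cut sets → 10 cut set(s).
Minimal cut sets: {#1 reservoir fails, Right brake line faulted}; {Bleed valve malfunctions}; {Main proportioning valve is down}; {Aft pad sensor is out}; {ABS modulator is inoperative, Aft caliper is inoperative, South master cylinder fails, Wheel cylinder lost}; {Booster is down}; {Bleed valve 2 degraded, C brake line 2 fails, C reservoir 2 is down, North proportioning valve 2 is down}; {Upper pad sensor 2 offline}; {Primary ABS modulator 2 is out}; {#1 caliper 2 faulted}.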